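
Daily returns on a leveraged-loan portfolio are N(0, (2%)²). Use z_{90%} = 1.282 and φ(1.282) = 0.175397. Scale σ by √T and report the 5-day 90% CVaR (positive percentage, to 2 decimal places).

7.84%

σ_{5d} = 2% × √5 = 4.472%.
ES multiplier = φ(z)/(1−α) = 0.175397/0.1 = 1.754.
ES = 4.472% × 1.754 = 7.844%.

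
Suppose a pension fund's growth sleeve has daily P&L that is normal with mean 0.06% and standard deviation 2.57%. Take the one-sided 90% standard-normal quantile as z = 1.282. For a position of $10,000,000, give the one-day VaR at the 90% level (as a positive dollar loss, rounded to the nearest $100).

$323,500

VaR = −μ + z·σ = −(0.06%) + 1.282 × 2.57% = 3.235%.
On $10,000,000: 0.03235 × $10,000,000 = $323,500.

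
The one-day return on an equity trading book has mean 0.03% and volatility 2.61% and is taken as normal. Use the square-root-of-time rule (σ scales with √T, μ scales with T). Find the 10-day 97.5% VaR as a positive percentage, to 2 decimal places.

At 97.5%, z = 1.960.
σ_{10d} = 2.61% × √10 = 8.254%; μ_{10d} = 10 × 0.03% = 0.300%.
VaR = −(0.300%) + 1.960 × 8.254% = 15.878%.

15.88%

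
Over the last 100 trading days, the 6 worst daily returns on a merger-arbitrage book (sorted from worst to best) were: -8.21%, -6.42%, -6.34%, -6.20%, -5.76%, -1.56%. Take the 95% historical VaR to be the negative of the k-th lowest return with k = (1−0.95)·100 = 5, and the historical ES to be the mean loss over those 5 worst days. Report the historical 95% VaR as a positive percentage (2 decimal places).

5.76%

k = 5; the 5th lowest return is -5.76%, so VaR = 5.76%.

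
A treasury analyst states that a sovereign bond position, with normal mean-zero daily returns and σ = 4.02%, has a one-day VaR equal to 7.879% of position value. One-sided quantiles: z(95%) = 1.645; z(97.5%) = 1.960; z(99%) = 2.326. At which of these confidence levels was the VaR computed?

97.5%

Implied z = VaR/σ = 7.879 / 4.02 = 1.960.
This matches z(97.5%) = 1.960.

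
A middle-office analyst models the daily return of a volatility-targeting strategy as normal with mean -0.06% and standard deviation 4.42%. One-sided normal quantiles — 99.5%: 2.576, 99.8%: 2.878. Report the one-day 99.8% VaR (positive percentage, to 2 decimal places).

12.78%

VaR = −μ + z·σ = −(-0.06%) + 2.878 × 4.42% = 12.781%.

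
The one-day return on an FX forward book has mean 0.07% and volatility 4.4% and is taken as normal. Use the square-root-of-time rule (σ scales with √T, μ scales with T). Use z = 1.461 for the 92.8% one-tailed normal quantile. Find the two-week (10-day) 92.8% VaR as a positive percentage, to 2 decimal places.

19.63%

σ_{10d} = 4.4% × √10 = 13.914%; μ_{10d} = 10 × 0.07% = 0.700%.
VaR = −(0.700%) + 1.461 × 13.914% = 19.628%.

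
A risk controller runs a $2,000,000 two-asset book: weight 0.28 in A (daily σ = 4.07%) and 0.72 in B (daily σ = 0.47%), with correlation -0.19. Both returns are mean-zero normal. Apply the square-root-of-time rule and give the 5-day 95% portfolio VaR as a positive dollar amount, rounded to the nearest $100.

σ_p = √(0.28²·4.07² + 0.72²·0.47² + 2·-0.19·0.28·0.72·4.07·0.47) = 1.125%.
σ_{5d} = 1.125% × √5 = 2.516%.
z(95%) = 1.645.
VaR = 1.645 × 2.516% = 4.139%; on $2,000,000 that is $82,780.

$82,800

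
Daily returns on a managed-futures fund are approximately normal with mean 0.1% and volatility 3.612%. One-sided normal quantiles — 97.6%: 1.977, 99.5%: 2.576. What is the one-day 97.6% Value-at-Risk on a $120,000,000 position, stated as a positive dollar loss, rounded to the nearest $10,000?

VaR = −μ + z·σ = −(0.1%) + 1.977 × 3.612% = 7.041%.
On $120,000,000: 0.07041 × $120,000,000 = $8,449,200.

$8,450,000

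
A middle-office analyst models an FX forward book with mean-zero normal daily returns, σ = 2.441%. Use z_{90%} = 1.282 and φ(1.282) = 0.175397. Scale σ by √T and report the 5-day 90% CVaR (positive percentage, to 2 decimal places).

9.57%

σ_{5d} = 2.441% × √5 = 5.458%.
ES multiplier = φ(z)/(1−α) = 0.175397/0.1 = 1.754.
ES = 5.458% × 1.754 = 9.573%.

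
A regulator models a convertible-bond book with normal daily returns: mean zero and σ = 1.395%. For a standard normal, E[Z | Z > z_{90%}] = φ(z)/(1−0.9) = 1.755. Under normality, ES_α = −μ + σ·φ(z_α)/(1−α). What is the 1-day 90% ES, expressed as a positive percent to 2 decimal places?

2.45%

ES = 1.395% × 1.755 = 2.448%.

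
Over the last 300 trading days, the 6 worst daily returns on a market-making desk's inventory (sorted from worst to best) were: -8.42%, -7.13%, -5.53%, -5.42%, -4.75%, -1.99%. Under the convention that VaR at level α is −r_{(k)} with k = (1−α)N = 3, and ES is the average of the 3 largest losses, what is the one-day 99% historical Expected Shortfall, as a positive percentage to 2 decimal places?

The 3 worst returns sum to -21.08%.
ES = −(-21.08%) / 3 = 7.0266…% ≈ 7.03%.

7.03%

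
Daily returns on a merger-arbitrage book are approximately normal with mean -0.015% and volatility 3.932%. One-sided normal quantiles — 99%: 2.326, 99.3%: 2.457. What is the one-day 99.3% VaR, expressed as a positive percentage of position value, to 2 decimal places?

VaR = −μ + z·σ = −(-0.015%) + 2.457 × 3.932% = 9.676%.

9.68%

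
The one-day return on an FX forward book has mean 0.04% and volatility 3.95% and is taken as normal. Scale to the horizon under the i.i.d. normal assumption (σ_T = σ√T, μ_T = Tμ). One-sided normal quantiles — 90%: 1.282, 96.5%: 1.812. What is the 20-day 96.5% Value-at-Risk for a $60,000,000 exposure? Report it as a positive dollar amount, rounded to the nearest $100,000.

$18,700,000

σ_{20d} = 3.95% × √20 = 17.665%; μ_{20d} = 20 × 0.04% = 0.800%.
VaR = −(0.800%) + 1.812 × 17.665% = 31.209%.
On $60,000,000: 0.31209 × $60,000,000 = $18,725,400.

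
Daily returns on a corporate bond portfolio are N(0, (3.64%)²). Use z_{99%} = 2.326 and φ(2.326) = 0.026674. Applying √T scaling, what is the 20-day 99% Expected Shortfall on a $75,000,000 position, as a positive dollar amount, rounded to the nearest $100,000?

$32,600,000

σ_{20d} = 3.64% × √20 = 16.279%.
ES multiplier = φ(z)/(1−α) = 0.026674/0.01 = 2.667.
ES = 16.279% × 2.667 = 43.416%; on $75,000,000: $32,562,000.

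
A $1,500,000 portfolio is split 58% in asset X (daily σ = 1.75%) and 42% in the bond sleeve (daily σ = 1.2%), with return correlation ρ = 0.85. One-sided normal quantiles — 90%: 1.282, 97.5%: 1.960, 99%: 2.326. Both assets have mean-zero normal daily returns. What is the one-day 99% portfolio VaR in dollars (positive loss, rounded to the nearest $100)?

$51,200

σ_p² = 0.58²·1.75² + 0.42²·1.2² + 2·0.85·0.58·0.42·1.75·1.2 = 2.1539 (%²).
σ_p = √2.1539 = 1.468%.
VaR = 2.326 × 1.468% = 3.415%; on $1,500,000 that is $51,225.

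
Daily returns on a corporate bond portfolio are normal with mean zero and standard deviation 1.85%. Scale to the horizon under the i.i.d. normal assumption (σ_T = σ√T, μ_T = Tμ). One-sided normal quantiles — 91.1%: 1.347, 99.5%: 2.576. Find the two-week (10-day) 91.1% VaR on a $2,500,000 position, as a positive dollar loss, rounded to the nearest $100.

σ_{10d} = 1.85% × √10 = 5.850%.
VaR = 1.347 × 5.850% = 7.880%.
On $2,500,000: 0.07880 × $2,500,000 = $197,000.

$197,000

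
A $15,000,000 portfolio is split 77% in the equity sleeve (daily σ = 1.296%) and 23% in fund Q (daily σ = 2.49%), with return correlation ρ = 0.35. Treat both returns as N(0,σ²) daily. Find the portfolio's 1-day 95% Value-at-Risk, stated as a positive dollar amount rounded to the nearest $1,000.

σ_p² = 0.77²·1.296² + 0.23²·2.49² + 2·0.35·0.77·0.23·1.296·2.49 = 1.7239 (%²).
σ_p = √1.7239 = 1.313%.
At 95%, z = 1.645.
VaR = 1.645 × 1.313% = 2.160%; on $15,000,000 that is $324,000.

$324,000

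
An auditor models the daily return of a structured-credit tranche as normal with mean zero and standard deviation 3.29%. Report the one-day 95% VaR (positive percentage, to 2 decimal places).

At 95% one-sided, z = 1.645.
VaR = z·σ = 1.645 × 3.29% = 5.412%.

5.41%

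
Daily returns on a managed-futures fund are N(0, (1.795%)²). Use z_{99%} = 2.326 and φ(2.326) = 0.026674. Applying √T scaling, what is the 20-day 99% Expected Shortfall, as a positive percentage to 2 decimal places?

21.41%

σ_{20d} = 1.795% × √20 = 8.027%.
ES multiplier = φ(z)/(1−α) = 0.026674/0.01 = 2.667.
ES = 8.027% × 2.667 = 21.408%.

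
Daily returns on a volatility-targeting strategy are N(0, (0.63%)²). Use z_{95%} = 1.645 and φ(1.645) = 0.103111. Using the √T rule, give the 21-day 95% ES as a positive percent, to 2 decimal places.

5.95%

σ_{21d} = 0.63% × √21 = 2.887%.
ES multiplier = φ(z)/(1−α) = 0.103111/0.05 = 2.062.
ES = 2.887% × 2.062 = 5.953%.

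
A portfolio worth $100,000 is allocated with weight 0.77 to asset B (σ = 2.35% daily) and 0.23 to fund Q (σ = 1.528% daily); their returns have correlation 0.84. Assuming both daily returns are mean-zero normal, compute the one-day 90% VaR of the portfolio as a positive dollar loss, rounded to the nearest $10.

$2,710

σ_p² = 0.77²·2.35² + 0.23²·1.528² + 2·0.84·0.77·0.23·2.35·1.528 = 4.4662 (%²).
σ_p = √4.4662 = 2.113%.
At 90%, z = 1.282.
VaR = 1.282 × 2.113% = 2.709%; on $100,000 that is $2,709.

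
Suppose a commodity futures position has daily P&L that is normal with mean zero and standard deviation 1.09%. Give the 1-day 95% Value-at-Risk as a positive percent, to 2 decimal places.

1.79%

At 95% one-sided, z = 1.645.
VaR = z·σ = 1.645 × 1.09% = 1.793%.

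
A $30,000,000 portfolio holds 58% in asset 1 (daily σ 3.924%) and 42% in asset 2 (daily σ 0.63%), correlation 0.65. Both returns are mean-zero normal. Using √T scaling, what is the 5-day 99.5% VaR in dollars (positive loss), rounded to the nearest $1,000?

σ_p = √(0.58²·3.924² + 0.42²·0.63² + 2·0.65·0.58·0.42·3.924·0.63) = 2.456%.
σ_{5d} = 2.456% × √5 = 5.492%.
z(99.5%) = 2.576.
VaR = 2.576 × 5.492% = 14.147%; on $30,000,000 that is $4,244,100.

$4,244,000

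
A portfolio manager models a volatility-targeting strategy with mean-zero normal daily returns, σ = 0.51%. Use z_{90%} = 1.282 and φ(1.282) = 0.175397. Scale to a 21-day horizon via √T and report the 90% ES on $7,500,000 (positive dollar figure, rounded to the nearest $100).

σ_{21d} = 0.51% × √21 = 2.337%.
ES multiplier = φ(z)/(1−α) = 0.175397/0.1 = 1.754.
ES = 2.337% × 1.754 = 4.099%; on $7,500,000: $307,425.

$307,400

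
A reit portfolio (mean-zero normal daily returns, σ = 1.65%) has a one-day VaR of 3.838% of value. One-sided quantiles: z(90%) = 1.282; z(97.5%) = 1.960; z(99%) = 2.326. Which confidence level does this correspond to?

Implied z = VaR/σ = 3.838 / 1.65 = 2.326.
This matches z(99%) = 2.326.

99%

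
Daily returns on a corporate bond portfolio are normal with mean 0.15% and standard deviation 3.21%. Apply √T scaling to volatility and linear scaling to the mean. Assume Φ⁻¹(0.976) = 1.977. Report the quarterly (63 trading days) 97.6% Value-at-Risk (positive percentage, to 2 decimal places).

σ_{63d} = 3.21% × √63 = 25.479%; μ_{63d} = 63 × 0.15% = 9.450%.
VaR = −(9.450%) + 1.977 × 25.479% = 40.922%.

40.92%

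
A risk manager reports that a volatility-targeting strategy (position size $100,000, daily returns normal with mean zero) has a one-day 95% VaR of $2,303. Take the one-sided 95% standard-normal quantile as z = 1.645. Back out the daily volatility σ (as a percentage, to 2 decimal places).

1.40%

VaR as a fraction: $2,303 / $100,000 = 2.303%.
σ = VaR / z = 2.303% / 1.645 = 1.400%.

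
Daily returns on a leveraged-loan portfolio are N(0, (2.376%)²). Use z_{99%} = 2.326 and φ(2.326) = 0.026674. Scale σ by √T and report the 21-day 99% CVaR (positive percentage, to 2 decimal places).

29.04%

σ_{21d} = 2.376% × √21 = 10.888%.
ES multiplier = φ(z)/(1−α) = 0.026674/0.01 = 2.667.
ES = 10.888% × 2.667 = 29.038%.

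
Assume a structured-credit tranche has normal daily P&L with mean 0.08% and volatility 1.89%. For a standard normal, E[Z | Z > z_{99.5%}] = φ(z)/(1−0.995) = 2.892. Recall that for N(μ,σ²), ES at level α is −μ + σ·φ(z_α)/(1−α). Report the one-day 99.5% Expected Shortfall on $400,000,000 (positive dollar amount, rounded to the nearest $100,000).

$21,500,000

ES = −(0.08%) + 1.89% × 2.892 = 5.386%.
On $400,000,000: 0.05386 × $400,000,000 = $21,544,000.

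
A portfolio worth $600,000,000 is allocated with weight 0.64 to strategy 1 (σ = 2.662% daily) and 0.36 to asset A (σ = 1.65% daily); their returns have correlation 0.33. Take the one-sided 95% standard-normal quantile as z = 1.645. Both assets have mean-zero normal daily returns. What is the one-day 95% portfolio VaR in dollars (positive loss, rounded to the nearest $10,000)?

σ_p² = 0.64²·2.662² + 0.36²·1.65² + 2·0.33·0.64·0.36·2.662·1.65 = 3.9233 (%²).
σ_p = √3.9233 = 1.981%.
VaR = 1.645 × 1.981% = 3.259%; on $600,000,000 that is $19,554,000.

$19,550,000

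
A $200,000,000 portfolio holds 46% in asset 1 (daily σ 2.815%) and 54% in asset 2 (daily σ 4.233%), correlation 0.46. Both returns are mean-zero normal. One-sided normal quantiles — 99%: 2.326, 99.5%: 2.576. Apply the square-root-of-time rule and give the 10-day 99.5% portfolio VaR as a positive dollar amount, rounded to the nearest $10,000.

σ_p = √(0.46²·2.815² + 0.54²·4.233² + 2·0.46·0.46·0.54·2.815·4.233) = 3.102%.
σ_{10d} = 3.102% × √10 = 9.809%.
VaR = 2.576 × 9.809% = 25.268%; on $200,000,000 that is $50,536,000.

$50,540,000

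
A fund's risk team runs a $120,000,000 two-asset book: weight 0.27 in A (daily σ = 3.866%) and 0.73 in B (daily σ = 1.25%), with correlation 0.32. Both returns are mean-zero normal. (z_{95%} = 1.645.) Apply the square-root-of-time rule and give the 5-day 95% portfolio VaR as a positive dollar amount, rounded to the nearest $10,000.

σ_p = √(0.27²·3.866² + 0.73²·1.25² + 2·0.32·0.27·0.73·3.866·1.25) = 1.591%.
σ_{5d} = 1.591% × √5 = 3.558%.
VaR = 1.645 × 3.558% = 5.853%; on $120,000,000 that is $7,023,600.

$7,020,000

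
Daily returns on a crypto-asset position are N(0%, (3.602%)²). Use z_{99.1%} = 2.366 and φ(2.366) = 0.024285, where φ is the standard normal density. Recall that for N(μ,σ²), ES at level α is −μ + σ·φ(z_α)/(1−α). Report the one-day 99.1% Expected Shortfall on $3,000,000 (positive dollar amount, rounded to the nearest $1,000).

$292,000

Tail multiplier: φ(z)/(1−α) = 0.024285 / 0.009 = 2.698.
ES = 3.602% × 2.698 = 9.718%.
On $3,000,000: 0.09718 × $3,000,000 = $291,540.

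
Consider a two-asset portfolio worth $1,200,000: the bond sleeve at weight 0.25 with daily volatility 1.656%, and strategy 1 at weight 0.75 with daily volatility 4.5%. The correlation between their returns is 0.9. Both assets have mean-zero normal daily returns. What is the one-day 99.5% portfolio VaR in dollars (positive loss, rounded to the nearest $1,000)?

σ_p² = 0.25²·1.656² + 0.75²·4.5² + 2·0.9·0.25·0.75·1.656·4.5 = 14.0771 (%²).
σ_p = √14.0771 = 3.752%.
At 99.5%, z = 2.576.
VaR = 2.576 × 3.752% = 9.665%; on $1,200,000 that is $115,980.

$116,000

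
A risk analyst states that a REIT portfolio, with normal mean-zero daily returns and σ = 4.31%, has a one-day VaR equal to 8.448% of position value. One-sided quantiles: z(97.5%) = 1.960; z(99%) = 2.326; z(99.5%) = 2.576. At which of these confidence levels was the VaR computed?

97.5%

Implied z = VaR/σ = 8.448 / 4.31 = 1.960.
This matches z(97.5%) = 1.960.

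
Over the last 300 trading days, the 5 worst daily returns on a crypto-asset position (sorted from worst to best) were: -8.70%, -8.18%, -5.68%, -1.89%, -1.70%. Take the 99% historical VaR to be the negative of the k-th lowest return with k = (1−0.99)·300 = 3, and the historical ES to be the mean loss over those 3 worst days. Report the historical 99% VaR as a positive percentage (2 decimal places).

k = 3; the 3rd lowest return is -5.68%, so VaR = 5.68%.

5.68%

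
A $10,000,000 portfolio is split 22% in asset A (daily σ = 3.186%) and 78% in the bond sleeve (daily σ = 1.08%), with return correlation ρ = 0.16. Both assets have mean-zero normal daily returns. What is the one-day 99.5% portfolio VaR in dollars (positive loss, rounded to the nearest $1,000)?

σ_p² = 0.22²·3.186² + 0.78²·1.08² + 2·0.16·0.22·0.78·3.186·1.08 = 1.3899 (%²).
σ_p = √1.3899 = 1.179%.
At 99.5%, z = 2.576.
VaR = 2.576 × 1.179% = 3.037%; on $10,000,000 that is $303,700.

$304,000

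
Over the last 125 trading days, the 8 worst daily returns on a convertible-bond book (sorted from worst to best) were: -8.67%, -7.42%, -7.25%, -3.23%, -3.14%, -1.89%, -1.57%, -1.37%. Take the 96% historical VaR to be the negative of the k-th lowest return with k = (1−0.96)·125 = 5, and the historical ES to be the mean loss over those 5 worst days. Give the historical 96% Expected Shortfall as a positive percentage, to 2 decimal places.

The 5 worst returns sum to -29.71%.
ES = −(-29.71%) / 5 = 5.942% ≈ 5.94%.

5.94%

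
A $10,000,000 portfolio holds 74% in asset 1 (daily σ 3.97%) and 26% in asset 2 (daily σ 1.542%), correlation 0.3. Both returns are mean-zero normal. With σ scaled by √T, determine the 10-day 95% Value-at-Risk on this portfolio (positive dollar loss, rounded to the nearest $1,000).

$1,603,000

σ_p = √(0.74²·3.97² + 0.26²·1.542² + 2·0.3·0.74·0.26·3.97·1.542) = 3.082%.
σ_{10d} = 3.082% × √10 = 9.746%.
z(95%) = 1.645.
VaR = 1.645 × 9.746% = 16.032%; on $10,000,000 that is $1,603,200.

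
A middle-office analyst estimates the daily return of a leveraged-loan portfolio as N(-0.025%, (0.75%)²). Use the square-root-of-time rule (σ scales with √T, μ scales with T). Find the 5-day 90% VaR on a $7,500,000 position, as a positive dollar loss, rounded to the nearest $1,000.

At 90%, z = 1.282.
σ_{5d} = 0.75% × √5 = 1.677%; μ_{5d} = 5 × -0.025% = -0.125%.
VaR = −(-0.125%) + 1.282 × 1.677% = 2.275%.
On $7,500,000: 0.02275 × $7,500,000 = $170,625.

$171,000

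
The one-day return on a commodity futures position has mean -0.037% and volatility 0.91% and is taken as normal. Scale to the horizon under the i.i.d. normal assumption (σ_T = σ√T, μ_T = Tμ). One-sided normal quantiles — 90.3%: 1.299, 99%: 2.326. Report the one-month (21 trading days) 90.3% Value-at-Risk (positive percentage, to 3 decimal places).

σ_{21d} = 0.91% × √21 = 4.170%; μ_{21d} = 21 × -0.037% = -0.777%.
VaR = −(-0.777%) + 1.299 × 4.170% = 6.194%.

6.194%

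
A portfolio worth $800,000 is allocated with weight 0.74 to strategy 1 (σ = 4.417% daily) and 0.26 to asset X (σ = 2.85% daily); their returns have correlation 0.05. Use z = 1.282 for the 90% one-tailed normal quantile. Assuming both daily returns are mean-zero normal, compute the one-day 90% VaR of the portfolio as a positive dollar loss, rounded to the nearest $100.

σ_p² = 0.74²·4.417² + 0.26²·2.85² + 2·0.05·0.74·0.26·4.417·2.85 = 11.4749 (%²).
σ_p = √11.4749 = 3.387%.
VaR = 1.282 × 3.387% = 4.342%; on $800,000 that is $34,736.

$34,700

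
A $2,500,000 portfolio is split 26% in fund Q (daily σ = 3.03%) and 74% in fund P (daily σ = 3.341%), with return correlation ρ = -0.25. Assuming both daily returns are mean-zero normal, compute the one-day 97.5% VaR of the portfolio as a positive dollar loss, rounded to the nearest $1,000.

σ_p² = 0.26²·3.03² + 0.74²·3.341² + 2·-0.25·0.26·0.74·3.03·3.341 = 5.7592 (%²).
σ_p = √5.7592 = 2.400%.
At 97.5%, z = 1.960.
VaR = 1.960 × 2.400% = 4.704%; on $2,500,000 that is $117,600.

$118,000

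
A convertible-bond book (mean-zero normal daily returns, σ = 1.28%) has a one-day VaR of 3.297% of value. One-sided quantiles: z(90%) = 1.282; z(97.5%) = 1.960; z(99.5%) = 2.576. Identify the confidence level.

Implied z = VaR/σ = 3.297 / 1.28 = 2.576.
This matches z(99.5%) = 2.576.

99.5%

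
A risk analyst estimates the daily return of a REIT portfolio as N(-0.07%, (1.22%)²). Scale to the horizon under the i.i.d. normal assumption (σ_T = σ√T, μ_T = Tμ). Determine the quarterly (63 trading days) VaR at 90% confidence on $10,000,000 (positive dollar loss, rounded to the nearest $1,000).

$1,682,000

At 90%, z = 1.282.
σ_{63d} = 1.22% × √63 = 9.683%; μ_{63d} = 63 × -0.07% = -4.410%.
VaR = −(-4.410%) + 1.282 × 9.683% = 16.824%.
On $10,000,000: 0.16824 × $10,000,000 = $1,682,400.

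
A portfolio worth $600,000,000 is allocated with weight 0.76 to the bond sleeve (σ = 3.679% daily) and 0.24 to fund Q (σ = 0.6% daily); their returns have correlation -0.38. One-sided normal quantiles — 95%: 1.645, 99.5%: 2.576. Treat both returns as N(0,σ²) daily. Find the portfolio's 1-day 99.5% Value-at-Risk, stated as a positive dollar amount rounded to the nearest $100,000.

σ_p² = 0.76²·3.679² + 0.24²·0.6² + 2·-0.38·0.76·0.24·3.679·0.6 = 7.5326 (%²).
σ_p = √7.5326 = 2.745%.
VaR = 2.576 × 2.745% = 7.071%; on $600,000,000 that is $42,426,000.

$42,400,000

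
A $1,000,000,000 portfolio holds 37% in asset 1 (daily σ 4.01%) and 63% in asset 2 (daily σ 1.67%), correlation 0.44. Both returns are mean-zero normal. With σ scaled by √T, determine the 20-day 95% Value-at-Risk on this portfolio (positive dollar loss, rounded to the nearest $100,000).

$159,200,000

σ_p = √(0.37²·4.01² + 0.63²·1.67² + 2·0.44·0.37·0.63·4.01·1.67) = 2.164%.
σ_{20d} = 2.164% × √20 = 9.678%.
z(95%) = 1.645.
VaR = 1.645 × 9.678% = 15.920%; on $1,000,000,000 that is $159,200,000.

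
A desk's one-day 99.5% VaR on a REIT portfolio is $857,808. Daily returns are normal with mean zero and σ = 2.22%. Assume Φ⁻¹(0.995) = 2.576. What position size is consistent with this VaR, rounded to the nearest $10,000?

VaR as a fraction of value: z·σ = 2.576 × 2.22% = 5.71872%.
Position = $857,808 / 0.0571872 = $15,000,000.

$15,000,000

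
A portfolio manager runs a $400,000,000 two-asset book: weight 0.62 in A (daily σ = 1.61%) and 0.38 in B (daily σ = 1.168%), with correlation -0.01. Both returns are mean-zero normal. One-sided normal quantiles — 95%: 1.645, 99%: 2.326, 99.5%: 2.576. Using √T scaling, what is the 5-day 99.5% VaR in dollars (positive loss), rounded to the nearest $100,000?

$25,100,000

σ_p = √(0.62²·1.61² + 0.38²·1.168² + 2·-0.01·0.62·0.38·1.61·1.168) = 1.088%.
σ_{5d} = 1.088% × √5 = 2.433%.
VaR = 2.576 × 2.433% = 6.267%; on $400,000,000 that is $25,068,000.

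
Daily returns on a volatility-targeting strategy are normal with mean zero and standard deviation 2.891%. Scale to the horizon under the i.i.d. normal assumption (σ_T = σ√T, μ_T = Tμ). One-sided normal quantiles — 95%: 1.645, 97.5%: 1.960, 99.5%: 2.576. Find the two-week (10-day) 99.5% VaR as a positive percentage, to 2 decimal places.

23.55%

σ_{10d} = 2.891% × √10 = 9.142%.
VaR = 2.576 × 9.142% = 23.550%.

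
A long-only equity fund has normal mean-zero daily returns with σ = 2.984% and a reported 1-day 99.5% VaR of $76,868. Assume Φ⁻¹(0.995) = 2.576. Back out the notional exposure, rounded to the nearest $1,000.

VaR as a fraction of value: z·σ = 2.576 × 2.984% = 7.68678%.
Position = $76,868 / 0.0768678 = $1,000,002.

$1,000,000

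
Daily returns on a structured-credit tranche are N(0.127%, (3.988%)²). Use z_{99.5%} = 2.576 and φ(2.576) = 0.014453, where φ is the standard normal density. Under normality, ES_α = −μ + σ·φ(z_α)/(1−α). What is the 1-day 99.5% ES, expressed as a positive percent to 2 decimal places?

11.40%

Tail multiplier: φ(z)/(1−α) = 0.014453 / 0.005 = 2.891.
ES = −(0.127%) + 3.988% × 2.891 = 11.402%.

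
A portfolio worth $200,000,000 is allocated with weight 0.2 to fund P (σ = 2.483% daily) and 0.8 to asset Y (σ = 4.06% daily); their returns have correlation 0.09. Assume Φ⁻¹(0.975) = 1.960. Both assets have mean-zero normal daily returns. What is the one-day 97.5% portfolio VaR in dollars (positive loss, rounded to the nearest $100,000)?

$13,100,000

σ_p² = 0.2²·2.483² + 0.8²·4.06² + 2·0.09·0.2·0.8·2.483·4.06 = 11.0864 (%²).
σ_p = √11.0864 = 3.330%.
VaR = 1.960 × 3.330% = 6.527%; on $200,000,000 that is $13,054,000.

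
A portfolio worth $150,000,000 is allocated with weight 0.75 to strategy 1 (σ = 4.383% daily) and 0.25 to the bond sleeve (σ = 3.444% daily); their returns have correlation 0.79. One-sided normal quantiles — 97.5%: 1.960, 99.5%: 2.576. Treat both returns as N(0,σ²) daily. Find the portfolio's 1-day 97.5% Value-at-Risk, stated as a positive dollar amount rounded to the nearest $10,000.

σ_p² = 0.75²·4.383² + 0.25²·3.444² + 2·0.79·0.75·0.25·4.383·3.444 = 16.0192 (%²).
σ_p = √16.0192 = 4.002%.
VaR = 1.960 × 4.002% = 7.844%; on $150,000,000 that is $11,766,000.

$11,770,000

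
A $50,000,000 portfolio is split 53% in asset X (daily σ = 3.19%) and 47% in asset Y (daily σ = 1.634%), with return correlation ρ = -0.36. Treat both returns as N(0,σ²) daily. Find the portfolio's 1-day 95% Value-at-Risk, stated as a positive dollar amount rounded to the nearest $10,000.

σ_p² = 0.53²·3.19² + 0.47²·1.634² + 2·-0.36·0.53·0.47·3.19·1.634 = 2.5134 (%²).
σ_p = √2.5134 = 1.585%.
At 95%, z = 1.645.
VaR = 1.645 × 1.585% = 2.607%; on $50,000,000 that is $1,303,500.

$1,300,000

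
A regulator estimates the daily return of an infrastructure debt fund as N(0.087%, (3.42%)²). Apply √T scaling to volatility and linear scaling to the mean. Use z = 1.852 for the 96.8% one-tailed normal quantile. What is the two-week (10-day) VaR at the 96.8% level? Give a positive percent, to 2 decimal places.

19.16%

σ_{10d} = 3.42% × √10 = 10.815%; μ_{10d} = 10 × 0.087% = 0.870%.
VaR = −(0.870%) + 1.852 × 10.815% = 19.159%.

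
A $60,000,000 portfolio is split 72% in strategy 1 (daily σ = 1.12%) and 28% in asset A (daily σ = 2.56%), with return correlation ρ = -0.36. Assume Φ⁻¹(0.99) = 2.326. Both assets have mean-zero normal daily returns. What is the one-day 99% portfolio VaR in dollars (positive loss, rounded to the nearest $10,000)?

σ_p² = 0.72²·1.12² + 0.28²·2.56² + 2·-0.36·0.72·0.28·1.12·2.56 = 0.7479 (%²).
σ_p = √0.7479 = 0.865%.
VaR = 2.326 × 0.865% = 2.012%; on $60,000,000 that is $1,207,200.

$1,210,000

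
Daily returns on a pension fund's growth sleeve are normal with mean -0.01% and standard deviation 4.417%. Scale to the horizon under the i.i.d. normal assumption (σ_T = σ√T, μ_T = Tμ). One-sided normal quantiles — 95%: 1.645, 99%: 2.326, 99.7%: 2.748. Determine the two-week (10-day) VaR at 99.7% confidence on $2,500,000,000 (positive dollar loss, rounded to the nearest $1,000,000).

$962,000,000

σ_{10d} = 4.417% × √10 = 13.968%; μ_{10d} = 10 × -0.01% = -0.100%.
VaR = −(-0.100%) + 2.748 × 13.968% = 38.484%.
On $2,500,000,000: 0.38484 × $2,500,000,000 = $962,100,000.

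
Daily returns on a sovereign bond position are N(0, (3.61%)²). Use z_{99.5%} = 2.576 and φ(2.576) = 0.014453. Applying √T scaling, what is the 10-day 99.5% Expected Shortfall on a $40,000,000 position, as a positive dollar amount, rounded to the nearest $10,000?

$13,200,000

σ_{10d} = 3.61% × √10 = 11.416%.
ES multiplier = φ(z)/(1−α) = 0.014453/0.005 = 2.891.
ES = 11.416% × 2.891 = 33.004%; on $40,000,000: $13,201,600.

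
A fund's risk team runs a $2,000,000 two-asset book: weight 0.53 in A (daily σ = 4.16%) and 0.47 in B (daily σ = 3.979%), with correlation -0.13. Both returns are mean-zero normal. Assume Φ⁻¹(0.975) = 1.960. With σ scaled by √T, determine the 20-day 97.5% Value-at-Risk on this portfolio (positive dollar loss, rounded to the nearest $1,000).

$473,000

σ_p = √(0.53²·4.16² + 0.47²·3.979² + 2·-0.13·0.53·0.47·4.16·3.979) = 2.699%.
σ_{20d} = 2.699% × √20 = 12.070%.
VaR = 1.960 × 12.070% = 23.657%; on $2,000,000 that is $473,140.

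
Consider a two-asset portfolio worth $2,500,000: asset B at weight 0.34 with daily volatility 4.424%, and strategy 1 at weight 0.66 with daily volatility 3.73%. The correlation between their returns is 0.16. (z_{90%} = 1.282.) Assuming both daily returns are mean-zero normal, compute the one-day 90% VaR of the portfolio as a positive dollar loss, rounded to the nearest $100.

$98,800

σ_p² = 0.34²·4.424² + 0.66²·3.73² + 2·0.16·0.34·0.66·4.424·3.73 = 9.5079 (%²).
σ_p = √9.5079 = 3.083%.
VaR = 1.282 × 3.083% = 3.952%; on $2,500,000 that is $98,800.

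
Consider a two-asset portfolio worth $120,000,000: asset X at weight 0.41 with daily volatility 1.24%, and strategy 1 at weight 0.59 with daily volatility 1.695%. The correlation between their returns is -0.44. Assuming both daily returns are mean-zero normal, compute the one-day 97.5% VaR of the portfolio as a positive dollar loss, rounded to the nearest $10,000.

$2,120,000

σ_p² = 0.41²·1.24² + 0.59²·1.695² + 2·-0.44·0.41·0.59·1.24·1.695 = 0.8112 (%²).
σ_p = √0.8112 = 0.901%.
At 97.5%, z = 1.960.
VaR = 1.960 × 0.901% = 1.766%; on $120,000,000 that is $2,119,200.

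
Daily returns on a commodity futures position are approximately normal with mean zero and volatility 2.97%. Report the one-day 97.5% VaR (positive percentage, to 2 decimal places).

At 97.5% one-sided, z = 1.960.
VaR = z·σ = 1.960 × 2.97% = 5.821%.

5.82%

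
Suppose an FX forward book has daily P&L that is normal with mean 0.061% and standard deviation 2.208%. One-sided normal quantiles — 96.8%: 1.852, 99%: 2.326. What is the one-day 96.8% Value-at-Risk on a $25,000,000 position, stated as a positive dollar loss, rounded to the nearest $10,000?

$1,010,000

VaR = −μ + z·σ = −(0.061%) + 1.852 × 2.208% = 4.028%.
On $25,000,000: 0.04028 × $25,000,000 = $1,007,000.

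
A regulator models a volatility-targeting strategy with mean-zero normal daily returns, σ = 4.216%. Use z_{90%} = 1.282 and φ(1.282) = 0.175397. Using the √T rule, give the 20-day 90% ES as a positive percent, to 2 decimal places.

33.07%

σ_{20d} = 4.216% × √20 = 18.855%.
ES multiplier = φ(z)/(1−α) = 0.175397/0.1 = 1.754.
ES = 18.855% × 1.754 = 33.072%.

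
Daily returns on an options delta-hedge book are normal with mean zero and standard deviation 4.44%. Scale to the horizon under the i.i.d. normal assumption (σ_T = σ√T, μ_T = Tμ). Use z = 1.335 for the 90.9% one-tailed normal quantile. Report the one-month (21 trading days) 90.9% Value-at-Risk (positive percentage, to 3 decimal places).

27.163%

σ_{21d} = 4.44% × √21 = 20.347%.
VaR = 1.335 × 20.347% = 27.163%.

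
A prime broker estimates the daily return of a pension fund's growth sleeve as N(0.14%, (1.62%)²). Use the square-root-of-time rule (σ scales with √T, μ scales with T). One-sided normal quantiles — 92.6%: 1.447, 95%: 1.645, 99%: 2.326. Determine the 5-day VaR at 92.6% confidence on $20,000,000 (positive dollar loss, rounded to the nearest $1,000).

$908,000

σ_{5d} = 1.62% × √5 = 3.622%; μ_{5d} = 5 × 0.14% = 0.700%.
VaR = −(0.700%) + 1.447 × 3.622% = 4.541%.
On $20,000,000: 0.04541 × $20,000,000 = $908,200.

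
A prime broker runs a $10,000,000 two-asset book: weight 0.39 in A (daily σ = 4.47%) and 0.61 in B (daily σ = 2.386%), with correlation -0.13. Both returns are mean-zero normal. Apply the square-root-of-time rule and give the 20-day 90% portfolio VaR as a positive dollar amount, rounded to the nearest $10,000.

$1,220,000

σ_p = √(0.39²·4.47² + 0.61²·2.386² + 2·-0.13·0.39·0.61·4.47·2.386) = 2.121%.
σ_{20d} = 2.121% × √20 = 9.485%.
z(90%) = 1.282.
VaR = 1.282 × 9.485% = 12.160%; on $10,000,000 that is $1,216,000.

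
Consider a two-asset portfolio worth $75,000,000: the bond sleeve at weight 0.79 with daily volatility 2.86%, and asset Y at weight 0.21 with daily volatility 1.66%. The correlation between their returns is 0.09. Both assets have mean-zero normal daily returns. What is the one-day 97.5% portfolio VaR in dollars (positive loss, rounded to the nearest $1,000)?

$3,406,000

σ_p² = 0.79²·2.86² + 0.21²·1.66² + 2·0.09·0.79·0.21·2.86·1.66 = 5.3682 (%²).
σ_p = √5.3682 = 2.317%.
At 97.5%, z = 1.960.
VaR = 1.960 × 2.317% = 4.541%; on $75,000,000 that is $3,405,750.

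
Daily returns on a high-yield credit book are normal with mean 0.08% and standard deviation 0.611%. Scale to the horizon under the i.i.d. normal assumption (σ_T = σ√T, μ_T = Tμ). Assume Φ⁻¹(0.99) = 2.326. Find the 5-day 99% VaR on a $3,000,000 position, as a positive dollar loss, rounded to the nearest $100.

$83,300

σ_{5d} = 0.611% × √5 = 1.366%; μ_{5d} = 5 × 0.08% = 0.400%.
VaR = −(0.400%) + 2.326 × 1.366% = 2.777%.
On $3,000,000: 0.02777 × $3,000,000 = $83,310.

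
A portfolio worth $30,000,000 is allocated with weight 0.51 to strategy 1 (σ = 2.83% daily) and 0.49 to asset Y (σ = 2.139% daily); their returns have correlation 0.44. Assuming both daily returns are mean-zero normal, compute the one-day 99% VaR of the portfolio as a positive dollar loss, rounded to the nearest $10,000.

σ_p² = 0.51²·2.83² + 0.49²·2.139² + 2·0.44·0.51·0.49·2.83·2.139 = 4.5129 (%²).
σ_p = √4.5129 = 2.124%.
At 99%, z = 2.326.
VaR = 2.326 × 2.124% = 4.940%; on $30,000,000 that is $1,482,000.

$1,480,000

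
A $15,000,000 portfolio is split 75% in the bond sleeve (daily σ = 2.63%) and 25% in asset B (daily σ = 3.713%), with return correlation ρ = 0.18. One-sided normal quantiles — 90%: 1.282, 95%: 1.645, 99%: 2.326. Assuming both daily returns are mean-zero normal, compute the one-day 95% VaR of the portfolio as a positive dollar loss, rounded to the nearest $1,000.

σ_p² = 0.75²·2.63² + 0.25²·3.713² + 2·0.18·0.75·0.25·2.63·3.713 = 5.4116 (%²).
σ_p = √5.4116 = 2.326%.
VaR = 1.645 × 2.326% = 3.826%; on $15,000,000 that is $573,900.

$574,000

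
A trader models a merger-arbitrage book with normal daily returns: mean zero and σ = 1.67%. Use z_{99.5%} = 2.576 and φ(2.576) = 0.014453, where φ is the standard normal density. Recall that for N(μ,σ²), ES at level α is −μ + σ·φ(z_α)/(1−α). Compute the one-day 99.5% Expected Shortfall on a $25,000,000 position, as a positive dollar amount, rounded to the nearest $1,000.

$1,207,000

Tail multiplier: φ(z)/(1−α) = 0.014453 / 0.005 = 2.891.
ES = 1.67% × 2.891 = 4.828%.
On $25,000,000: 0.04828 × $25,000,000 = $1,207,000.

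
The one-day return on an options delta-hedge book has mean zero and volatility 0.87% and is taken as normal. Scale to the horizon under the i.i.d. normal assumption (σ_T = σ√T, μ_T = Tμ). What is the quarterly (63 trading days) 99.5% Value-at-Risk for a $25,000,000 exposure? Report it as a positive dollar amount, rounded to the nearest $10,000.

At 99.5%, z = 2.576.
σ_{63d} = 0.87% × √63 = 6.905%.
VaR = 2.576 × 6.905% = 17.787%.
On $25,000,000: 0.17787 × $25,000,000 = $4,446,750.

$4,450,000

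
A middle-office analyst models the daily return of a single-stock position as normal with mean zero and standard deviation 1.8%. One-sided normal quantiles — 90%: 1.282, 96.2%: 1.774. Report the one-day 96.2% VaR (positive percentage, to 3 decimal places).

3.193%

VaR = z·σ = 1.774 × 1.8% = 3.193%.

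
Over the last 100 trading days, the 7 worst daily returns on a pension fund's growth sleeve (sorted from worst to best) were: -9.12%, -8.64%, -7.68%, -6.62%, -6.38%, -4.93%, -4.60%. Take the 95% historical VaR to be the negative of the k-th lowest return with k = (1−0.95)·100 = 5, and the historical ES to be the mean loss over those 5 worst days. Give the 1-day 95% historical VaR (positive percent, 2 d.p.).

6.38%

k = 5; the 5th lowest return is -6.38%, so VaR = 6.38%.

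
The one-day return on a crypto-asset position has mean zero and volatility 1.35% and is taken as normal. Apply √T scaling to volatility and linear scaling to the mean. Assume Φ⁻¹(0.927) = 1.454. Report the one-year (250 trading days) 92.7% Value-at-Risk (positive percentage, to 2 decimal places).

σ_{250d} = 1.35% × √250 = 21.345%.
VaR = 1.454 × 21.345% = 31.036%.

31.04%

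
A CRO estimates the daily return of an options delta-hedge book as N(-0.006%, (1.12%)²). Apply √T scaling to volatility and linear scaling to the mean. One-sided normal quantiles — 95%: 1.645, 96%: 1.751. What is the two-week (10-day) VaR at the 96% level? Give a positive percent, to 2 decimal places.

σ_{10d} = 1.12% × √10 = 3.542%; μ_{10d} = 10 × -0.006% = -0.060%.
VaR = −(-0.060%) + 1.751 × 3.542% = 6.262%.

6.26%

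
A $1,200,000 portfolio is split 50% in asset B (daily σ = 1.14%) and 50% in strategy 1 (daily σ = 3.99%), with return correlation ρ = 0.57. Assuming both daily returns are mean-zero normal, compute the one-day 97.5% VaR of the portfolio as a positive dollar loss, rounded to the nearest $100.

σ_p² = 0.5²·1.14² + 0.5²·3.99² + 2·0.57·0.5·0.5·1.14·3.99 = 5.6013 (%²).
σ_p = √5.6013 = 2.367%.
At 97.5%, z = 1.960.
VaR = 1.960 × 2.367% = 4.639%; on $1,200,000 that is $55,668.

$55,700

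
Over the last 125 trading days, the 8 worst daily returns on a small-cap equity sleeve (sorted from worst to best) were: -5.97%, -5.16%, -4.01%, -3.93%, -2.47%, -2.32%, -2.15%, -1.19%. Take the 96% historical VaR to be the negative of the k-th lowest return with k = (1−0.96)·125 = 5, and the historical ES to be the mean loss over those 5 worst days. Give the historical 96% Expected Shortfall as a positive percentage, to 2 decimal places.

The 5 worst returns sum to -21.54%.
ES = −(-21.54%) / 5 = 4.308% ≈ 4.31%.

4.31%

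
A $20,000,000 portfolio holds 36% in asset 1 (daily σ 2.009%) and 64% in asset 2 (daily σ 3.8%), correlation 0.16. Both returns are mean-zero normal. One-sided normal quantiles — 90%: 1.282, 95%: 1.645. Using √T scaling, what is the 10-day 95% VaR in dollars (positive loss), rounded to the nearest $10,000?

σ_p = √(0.36²·2.009² + 0.64²·3.8² + 2·0.16·0.36·0.64·2.009·3.8) = 2.646%.
σ_{10d} = 2.646% × √10 = 8.367%.
VaR = 1.645 × 8.367% = 13.764%; on $20,000,000 that is $2,752,800.

$2,750,000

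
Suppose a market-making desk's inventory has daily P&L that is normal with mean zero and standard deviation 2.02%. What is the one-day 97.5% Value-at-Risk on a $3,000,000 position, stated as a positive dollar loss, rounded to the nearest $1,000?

$119,000

At 97.5% one-sided, z = 1.960.
VaR = z·σ = 1.960 × 2.02% = 3.959%.
On $3,000,000: 0.03959 × $3,000,000 = $118,770.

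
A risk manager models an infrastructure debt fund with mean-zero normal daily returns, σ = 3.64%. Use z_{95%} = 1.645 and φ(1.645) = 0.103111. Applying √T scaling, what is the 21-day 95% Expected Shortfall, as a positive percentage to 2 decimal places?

σ_{21d} = 3.64% × √21 = 16.681%.
ES multiplier = φ(z)/(1−α) = 0.103111/0.05 = 2.062.
ES = 16.681% × 2.062 = 34.396%.

34.40%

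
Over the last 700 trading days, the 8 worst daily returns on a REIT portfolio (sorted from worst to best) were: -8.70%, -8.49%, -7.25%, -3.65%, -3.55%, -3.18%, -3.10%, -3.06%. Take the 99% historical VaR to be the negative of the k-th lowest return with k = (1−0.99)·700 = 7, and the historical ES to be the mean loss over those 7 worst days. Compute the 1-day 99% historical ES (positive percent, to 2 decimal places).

The 7 worst returns sum to -37.92%.
ES = −(-37.92%) / 7 = 5.4171…% ≈ 5.42%.

5.42%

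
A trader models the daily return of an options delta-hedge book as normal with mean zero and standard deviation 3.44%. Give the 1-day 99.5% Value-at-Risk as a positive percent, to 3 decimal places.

At 99.5% one-sided, z = 2.576.
VaR = z·σ = 2.576 × 3.44% = 8.861%.

8.861%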